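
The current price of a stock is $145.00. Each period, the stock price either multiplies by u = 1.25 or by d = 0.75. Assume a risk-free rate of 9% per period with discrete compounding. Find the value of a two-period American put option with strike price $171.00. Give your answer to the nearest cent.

Risk-neutral probability p = (1 + 0.09 − 0.75)/(1.25 − 0.75) = 0.3400/0.5000 = 0.6800
Terminal stock prices: S_uu = 226.6, S_ud = 135.9, S_dd = 81.56
Terminal payoffs (K − S): max(-55.56, 0) = 0, max(35.06, 0) = 35.06, max(89.44, 0) = 89.44
Node u (S = 181.2): continuation = 1/1.09·[0.6800·0.0000 + 0.3200·35.0625] = 10.2936; exercise value = 0.0000 ≤ continuation, so V_u = 10.2936
Node d (S = 108.8): continuation = 1/1.09·[0.6800·35.0625 + 0.3200·89.4375] = 48.1307; exercise value = 62.2500 > continuation, so V_d = 62.2500 (exercise)
Node 0 (S = 145): continuation = 1/1.09·[0.6800·10.2936 + 0.3200·62.2500] = 24.6969; exercise value = 26.0000 > continuation, so V_0 = 26.0000 (exercise)

$26.00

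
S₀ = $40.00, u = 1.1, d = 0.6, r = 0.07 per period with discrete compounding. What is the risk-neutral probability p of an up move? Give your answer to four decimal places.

Risk-neutral probability p = (1 + 0.07 − 0.6)/(1.1 − 0.6) = 0.4700/0.5000 = 0.9400

p = 0.9400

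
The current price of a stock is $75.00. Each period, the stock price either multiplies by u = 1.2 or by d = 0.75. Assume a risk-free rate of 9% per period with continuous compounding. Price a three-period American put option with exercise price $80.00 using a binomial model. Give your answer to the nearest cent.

$6.98

Risk-neutral probability p = (e^0.09 − 0.75)/(1.2 − 0.75) = 0.3442/0.4500 = 0.7648
Terminal stock prices: S_uuu = 129.6, S_uud = 81, S_udd = 50.62, S_ddd = 31.64
Terminal payoffs (K − S): max(-49.6, 0) = 0, max(-1, 0) = 0, max(29.38, 0) = 29.38, max(48.36, 0) = 48.36
Node uu (S = 108): continuation = e^(−0.09)·[0.7648·0.0000 + 0.2352·0.0000] = 0.0000; exercise value = 0.0000 ≤ continuation, so V_uu = 0.0000
Node ud (S = 67.5): continuation = e^(−0.09)·[0.7648·0.0000 + 0.2352·29.3750] = 6.3135; exercise value = 12.5000 > continuation, so V_ud = 12.5000 (exercise)
Node dd (S = 42.19): continuation = e^(−0.09)·[0.7648·29.3750 + 0.2352·48.3594] = 30.9270; exercise value = 37.8125 > continuation, so V_dd = 37.8125 (exercise)
Node u (S = 90): continuation = e^(−0.09)·[0.7648·0.0000 + 0.2352·12.5000] = 2.6866; exercise value = 0.0000 ≤ continuation, so V_u = 2.6866
Node d (S = 56.25): continuation = e^(−0.09)·[0.7648·12.5000 + 0.2352·37.8125] = 16.8645; exercise value = 23.7500 > continuation, so V_d = 23.7500 (exercise)
Node 0 (S = 75): continuation = e^(−0.09)·[0.7648·2.6866 + 0.2352·23.7500] = 6.9825; exercise value = 5.0000 ≤ continuation, so V_0 = 6.9825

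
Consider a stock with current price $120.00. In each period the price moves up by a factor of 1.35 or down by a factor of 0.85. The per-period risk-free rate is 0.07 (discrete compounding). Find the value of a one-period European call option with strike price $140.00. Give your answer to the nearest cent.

$9.05

Risk-neutral probability p = (1 + 0.07 − 0.85)/(1.35 − 0.85) = 0.2200/0.5000 = 0.4400
Terminal stock prices: S_u = 162, S_d = 102
Terminal payoffs (S − K): max(22, 0) = 22, max(-38, 0) = 0
Node 0 (S = 120): V_0 = 1/1.07·[0.4400·22.0000 + 0.5600·0.0000] = 9.0467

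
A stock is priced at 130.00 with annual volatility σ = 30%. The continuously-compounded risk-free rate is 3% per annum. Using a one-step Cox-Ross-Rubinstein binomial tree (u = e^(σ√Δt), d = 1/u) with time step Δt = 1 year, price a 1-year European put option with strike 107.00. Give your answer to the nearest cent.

CRR parameters: u = e^(σ√Δt) = e^(0.3·√1) = 1.3499, d = 1/u = 0.7408
Per-period rate: rΔt = 0.03·1 = 0.03, so R = e^0.03 = 1.0305
Risk-neutral probability p = (e^0.03 − 0.7408)/(1.3499 − 0.7408) = 0.2896/0.6090 = 0.4756
Terminal stock prices: S_u = 175.5, S_d = 96.31
Terminal payoffs (K − S): max(-68.48, 0) = 0, max(10.69, 0) = 10.69
Node 0 (S = 130): V_0 = e^(−0.03)·[0.4756·0.0000 + 0.5244·10.6936] = 5.4424

5.44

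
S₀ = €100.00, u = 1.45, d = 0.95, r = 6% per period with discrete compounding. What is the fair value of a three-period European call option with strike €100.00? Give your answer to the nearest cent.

Risk-neutral probability p = (1 + 0.06 − 0.95)/(1.45 − 0.95) = 0.1100/0.5000 = 0.2200
Terminal stock prices: S_uuu = 304.9, S_uud = 199.7, S_udd = 130.9, S_ddd = 85.74
Terminal payoffs (S − K): max(204.9, 0) = 204.9, max(99.74, 0) = 99.74, max(30.86, 0) = 30.86, max(-14.26, 0) = 0
Node uu (S = 210.2): V_uu = 1/1.06·[0.2200·204.8625 + 0.7800·99.7375] = 115.9104
Node ud (S = 137.8): V_ud = 1/1.06·[0.2200·99.7375 + 0.7800·30.8625] = 43.4104
Node dd (S = 90.25): V_dd = 1/1.06·[0.2200·30.8625 + 0.7800·0.0000] = 6.4054
Node u (S = 145): V_u = 1/1.06·[0.2200·115.9104 + 0.7800·43.4104] = 56.0004
Node d (S = 95): V_d = 1/1.06·[0.2200·43.4104 + 0.7800·6.4054] = 13.7231
Node 0 (S = 100): V_0 = 1/1.06·[0.2200·56.0004 + 0.7800·13.7231] = 21.7209

€21.72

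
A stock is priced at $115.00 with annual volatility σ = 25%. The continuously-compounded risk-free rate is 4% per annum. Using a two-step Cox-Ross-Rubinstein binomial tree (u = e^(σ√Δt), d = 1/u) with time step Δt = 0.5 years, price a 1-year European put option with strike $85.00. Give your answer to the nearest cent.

CRR parameters: u = e^(σ√Δt) = e^(0.25·√0.5) = 1.1934, d = 1/u = 0.8380
Per-period rate: rΔt = 0.04·0.5 = 0.02, so R = e^0.02 = 1.0202
Risk-neutral probability p = (e^0.02 − 0.8380)/(1.1934 − 0.8380) = 0.1822/0.3554 = 0.5128
Terminal stock prices: S_uu = 163.8, S_ud = 115, S_dd = 80.75
Terminal payoffs (K − S): max(-78.77, 0) = 0, max(-30, 0) = 0, max(4.248, 0) = 4.248
Node u (S = 137.2): V_u = e^(−0.02)·[0.5128·0.0000 + 0.4872·0.0000] = 0.0000
Node d (S = 96.37): V_d = e^(−0.02)·[0.5128·0.0000 + 0.4872·4.2483] = 2.0290
Node 0 (S = 115): V_0 = e^(−0.02)·[0.5128·0.0000 + 0.4872·2.0290] = 0.9690

$0.97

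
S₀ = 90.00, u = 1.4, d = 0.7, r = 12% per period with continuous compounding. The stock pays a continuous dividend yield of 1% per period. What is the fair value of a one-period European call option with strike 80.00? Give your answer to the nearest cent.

24.26

Per-period risk-free factor R = e^0.12 = 1.1275; dividend-adjusted growth = e^(0.12−0.01) = 1.1163.
Risk-neutral probability p = (1.1163 − 0.7)/(1.4 − 0.7) = 0.4163/0.7000 = 0.5947
Terminal stock prices: S_u = 126, S_d = 63
Terminal payoffs (S − K): max(46, 0) = 46, max(-17, 0) = 0
Node 0 (S = 90): V_0 = e^(−0.12)·[0.5947·46.0000 + 0.4053·0.0000] = 24.2621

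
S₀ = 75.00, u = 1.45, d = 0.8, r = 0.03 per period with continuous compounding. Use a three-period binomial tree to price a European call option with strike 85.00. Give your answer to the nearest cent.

15.01

Risk-neutral probability p = (e^0.03 − 0.8)/(1.45 − 0.8) = 0.2305/0.6500 = 0.3545
Terminal stock prices: S_uuu = 228.6, S_uud = 126.2, S_udd = 69.6, S_ddd = 38.4
Terminal payoffs (S − K): max(143.6, 0) = 143.6, max(41.15, 0) = 41.15, max(-15.4, 0) = 0, max(-46.6, 0) = 0
Node uu (S = 157.7): V_uu = e^(−0.03)·[0.3545·143.6469 + 0.6455·41.1500] = 75.1996
Node ud (S = 87): V_ud = e^(−0.03)·[0.3545·41.1500 + 0.6455·0.0000] = 14.1584
Node dd (S = 48): V_dd = e^(−0.03)·[0.3545·0.0000 + 0.6455·0.0000] = 0.0000
Node u (S = 108.8): V_u = e^(−0.03)·[0.3545·75.1996 + 0.6455·14.1584] = 34.7422
Node d (S = 60): V_d = e^(−0.03)·[0.3545·14.1584 + 0.6455·0.0000] = 4.8714
Node 0 (S = 75): V_0 = e^(−0.03)·[0.3545·34.7422 + 0.6455·4.8714] = 15.0050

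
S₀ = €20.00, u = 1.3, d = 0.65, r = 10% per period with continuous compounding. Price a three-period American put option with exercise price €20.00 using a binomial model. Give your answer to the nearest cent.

Risk-neutral probability p = (e^0.1 − 0.65)/(1.3 − 0.65) = 0.4552/0.6500 = 0.7003
Terminal stock prices: S_uuu = 43.94, S_uud = 21.97, S_udd = 10.99, S_ddd = 5.492
Terminal payoffs (K − S): max(-23.94, 0) = 0, max(-1.97, 0) = 0, max(9.015, 0) = 9.015, max(14.51, 0) = 14.51
Node uu (S = 33.8): continuation = e^(−0.1)·[0.7003·0.0000 + 0.2997·0.0000] = 0.0000; exercise value = 0.0000 ≤ continuation, so V_uu = 0.0000
Node ud (S = 16.9): continuation = e^(−0.1)·[0.7003·0.0000 + 0.2997·9.0150] = 2.4450; exercise value = 3.1000 > continuation, so V_ud = 3.1000 (exercise)
Node dd (S = 8.45): continuation = e^(−0.1)·[0.7003·9.0150 + 0.2997·14.5075] = 9.6467; exercise value = 11.5500 > continuation, so V_dd = 11.5500 (exercise)
Node u (S = 26): continuation = e^(−0.1)·[0.7003·0.0000 + 0.2997·3.1000] = 0.8408; exercise value = 0.0000 ≤ continuation, so V_u = 0.8408
Node d (S = 13): continuation = e^(−0.1)·[0.7003·3.1000 + 0.2997·11.5500] = 5.0967; exercise value = 7.0000 > continuation, so V_d = 7.0000 (exercise)
Node 0 (S = 20): continuation = e^(−0.1)·[0.7003·0.8408 + 0.2997·7.0000] = 2.4312; exercise value = 0.0000 ≤ continuation, so V_0 = 2.4312

€2.43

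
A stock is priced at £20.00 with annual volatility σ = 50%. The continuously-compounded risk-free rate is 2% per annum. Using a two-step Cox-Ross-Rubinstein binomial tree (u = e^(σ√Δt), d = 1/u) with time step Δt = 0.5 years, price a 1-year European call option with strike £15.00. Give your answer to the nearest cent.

£6.95

CRR parameters: u = e^(σ√Δt) = e^(0.5·√0.5) = 1.4241, d = 1/u = 0.7022
Per-period rate: rΔt = 0.02·0.5 = 0.01, so R = e^0.01 = 1.0101
Risk-neutral probability p = (e^0.01 − 0.7022)/(1.4241 − 0.7022) = 0.3079/0.7219 = 0.4264
Terminal stock prices: S_uu = 40.56, S_ud = 20, S_dd = 9.861
Terminal payoffs (S − K): max(25.56, 0) = 25.56, max(5, 0) = 5, max(-5.139, 0) = 0
Node u (S = 28.48): V_u = e^(−0.01)·[0.4264·25.5623 + 0.5736·5.0000] = 13.6316
Node d (S = 14.04): V_d = e^(−0.01)·[0.4264·5.0000 + 0.5736·0.0000] = 2.1110
Node 0 (S = 20): V_0 = e^(−0.01)·[0.4264·13.6316 + 0.5736·2.1110] = 6.9540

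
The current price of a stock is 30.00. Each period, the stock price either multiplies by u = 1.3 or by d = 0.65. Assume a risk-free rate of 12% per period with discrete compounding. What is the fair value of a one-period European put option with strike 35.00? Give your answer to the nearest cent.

Risk-neutral probability p = (1 + 0.12 − 0.65)/(1.3 − 0.65) = 0.4700/0.6500 = 0.7231
Terminal stock prices: S_u = 39, S_d = 19.5
Terminal payoffs (K − S): max(-4, 0) = 0, max(15.5, 0) = 15.5
Node 0 (S = 30): V_0 = 1/1.12·[0.7231·0.0000 + 0.2769·15.5000] = 3.8324

3.83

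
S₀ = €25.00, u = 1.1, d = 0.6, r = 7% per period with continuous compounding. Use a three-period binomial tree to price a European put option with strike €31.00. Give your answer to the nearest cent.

Risk-neutral probability p = (e^0.07 − 0.6)/(1.1 − 0.6) = 0.4725/0.5000 = 0.9450
Terminal stock prices: S_uuu = 33.28, S_uud = 18.15, S_udd = 9.9, S_ddd = 5.4
Terminal payoffs (K − S): max(-2.275, 0) = 0, max(12.85, 0) = 12.85, max(21.1, 0) = 21.1, max(25.6, 0) = 25.6
Node uu (S = 30.25): V_uu = e^(−0.07)·[0.9450·0.0000 + 0.0550·12.8500] = 0.6588
Node ud (S = 16.5): V_ud = e^(−0.07)·[0.9450·12.8500 + 0.0550·21.1000] = 12.4042
Node dd (S = 9): V_dd = e^(−0.07)·[0.9450·21.1000 + 0.0550·25.6000] = 19.9042
Node u (S = 27.5): V_u = e^(−0.07)·[0.9450·0.6588 + 0.0550·12.4042] = 1.2164
Node d (S = 15): V_d = e^(−0.07)·[0.9450·12.4042 + 0.0550·19.9042] = 11.9501
Node 0 (S = 25): V_0 = e^(−0.07)·[0.9450·1.2164 + 0.0550·11.9501] = 1.6844

€1.68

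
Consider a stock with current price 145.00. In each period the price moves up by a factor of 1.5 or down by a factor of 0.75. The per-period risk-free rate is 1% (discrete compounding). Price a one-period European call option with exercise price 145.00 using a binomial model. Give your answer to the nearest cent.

Risk-neutral probability p = (1 + 0.01 − 0.75)/(1.5 − 0.75) = 0.2600/0.7500 = 0.3467
Terminal stock prices: S_u = 217.5, S_d = 108.8
Terminal payoffs (S − K): max(72.5, 0) = 72.5, max(-36.25, 0) = 0
Node 0 (S = 145): V_0 = 1/1.01·[0.3467·72.5000 + 0.6533·0.0000] = 24.8845

24.88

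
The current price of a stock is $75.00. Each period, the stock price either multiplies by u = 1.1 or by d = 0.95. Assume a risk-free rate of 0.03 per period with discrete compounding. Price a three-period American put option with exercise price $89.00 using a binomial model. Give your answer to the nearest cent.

Risk-neutral probability p = (1 + 0.03 − 0.95)/(1.1 − 0.95) = 0.0800/0.1500 = 0.5333
Terminal stock prices: S_uuu = 99.83, S_uud = 86.21, S_udd = 74.46, S_ddd = 64.3
Terminal payoffs (K − S): max(-10.83, 0) = 0, max(2.787, 0) = 2.787, max(14.54, 0) = 14.54, max(24.7, 0) = 24.7
Node uu (S = 90.75): continuation = 1/1.03·[0.5333·0.0000 + 0.4667·2.7875] = 1.2629; exercise value = 0.0000 ≤ continuation, so V_uu = 1.2629
Node ud (S = 78.38): continuation = 1/1.03·[0.5333·2.7875 + 0.4667·14.5438] = 8.0328; exercise value = 10.6250 > continuation, so V_ud = 10.6250 (exercise)
Node dd (S = 67.69): continuation = 1/1.03·[0.5333·14.5438 + 0.4667·24.6969] = 18.7203; exercise value = 21.3125 > continuation, so V_dd = 21.3125 (exercise)
Node u (S = 82.5): continuation = 1/1.03·[0.5333·1.2629 + 0.4667·10.6250] = 5.4679; exercise value = 6.5000 > continuation, so V_u = 6.5000 (exercise)
Node d (S = 71.25): continuation = 1/1.03·[0.5333·10.6250 + 0.4667·21.3125] = 15.1578; exercise value = 17.7500 > continuation, so V_d = 17.7500 (exercise)
Node 0 (S = 75): continuation = 1/1.03·[0.5333·6.5000 + 0.4667·17.7500] = 11.4078; exercise value = 14.0000 > continuation, so V_0 = 14.0000 (exercise)

$14.00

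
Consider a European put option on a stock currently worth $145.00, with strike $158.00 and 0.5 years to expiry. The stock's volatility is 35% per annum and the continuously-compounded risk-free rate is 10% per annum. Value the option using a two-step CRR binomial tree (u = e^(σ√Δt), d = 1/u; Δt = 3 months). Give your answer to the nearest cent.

$17.98

CRR parameters: u = e^(σ√Δt) = e^(0.35·√0.25) = 1.1912, d = 1/u = 0.8395
Per-period rate: rΔt = 0.1·0.25 = 0.025, so R = e^0.025 = 1.0253
Risk-neutral probability p = (e^0.025 − 0.8395)/(1.1912 − 0.8395) = 0.1859/0.3518 = 0.5283
Terminal stock prices: S_uu = 205.8, S_ud = 145, S_dd = 102.2
Terminal payoffs (K − S): max(-47.76, 0) = 0, max(13, 0) = 13, max(55.82, 0) = 55.82
Node u (S = 172.7): V_u = e^(−0.025)·[0.5283·0.0000 + 0.4717·13.0000] = 5.9804
Node d (S = 121.7): V_d = e^(−0.025)·[0.5283·13.0000 + 0.4717·55.8202] = 32.3777
Node 0 (S = 145): V_0 = e^(−0.025)·[0.5283·5.9804 + 0.4717·32.3777] = 17.9763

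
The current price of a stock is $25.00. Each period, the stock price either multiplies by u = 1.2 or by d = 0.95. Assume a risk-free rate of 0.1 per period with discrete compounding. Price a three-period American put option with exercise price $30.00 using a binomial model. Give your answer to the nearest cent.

$5.00

Risk-neutral probability p = (1 + 0.1 − 0.95)/(1.2 − 0.95) = 0.1500/0.2500 = 0.6000
Terminal stock prices: S_uuu = 43.2, S_uud = 34.2, S_udd = 27.07, S_ddd = 21.43
Terminal payoffs (K − S): max(-13.2, 0) = 0, max(-4.2, 0) = 0, max(2.925, 0) = 2.925, max(8.566, 0) = 8.566
Node uu (S = 36): continuation = 1/1.1·[0.6000·0.0000 + 0.4000·0.0000] = 0.0000; exercise value = 0.0000 ≤ continuation, so V_uu = 0.0000
Node ud (S = 28.5): continuation = 1/1.1·[0.6000·0.0000 + 0.4000·2.9250] = 1.0636; exercise value = 1.5000 > continuation, so V_ud = 1.5000 (exercise)
Node dd (S = 22.56): continuation = 1/1.1·[0.6000·2.9250 + 0.4000·8.5656] = 4.7102; exercise value = 7.4375 > continuation, so V_dd = 7.4375 (exercise)
Node u (S = 30): continuation = 1/1.1·[0.6000·0.0000 + 0.4000·1.5000] = 0.5455; exercise value = 0.0000 ≤ continuation, so V_u = 0.5455
Node d (S = 23.75): continuation = 1/1.1·[0.6000·1.5000 + 0.4000·7.4375] = 3.5227; exercise value = 6.2500 > continuation, so V_d = 6.2500 (exercise)
Node 0 (S = 25): continuation = 1/1.1·[0.6000·0.5455 + 0.4000·6.2500] = 2.5702; exercise value = 5.0000 > continuation, so V_0 = 5.0000 (exercise)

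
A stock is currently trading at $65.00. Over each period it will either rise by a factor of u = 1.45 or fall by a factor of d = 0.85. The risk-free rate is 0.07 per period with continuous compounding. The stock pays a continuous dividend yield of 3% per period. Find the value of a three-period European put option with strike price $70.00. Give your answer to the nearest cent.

$8.42

Per-period risk-free factor R = e^0.07 = 1.0725; dividend-adjusted growth = e^(0.07−0.03) = 1.0408.
Risk-neutral probability p = (1.0408 − 0.85)/(1.45 − 0.85) = 0.1908/0.6000 = 0.3180
Terminal stock prices: S_uuu = 198.2, S_uud = 116.2, S_udd = 68.1, S_ddd = 39.92
Terminal payoffs (K − S): max(-128.2, 0) = 0, max(-46.16, 0) = 0, max(1.904, 0) = 1.904, max(30.08, 0) = 30.08
Node uu (S = 136.7): V_uu = e^(−0.07)·[0.3180·0.0000 + 0.6820·0.0000] = 0.0000
Node ud (S = 80.11): V_ud = e^(−0.07)·[0.3180·0.0000 + 0.6820·1.9044] = 1.2109
Node dd (S = 46.96): V_dd = e^(−0.07)·[0.3180·1.9044 + 0.6820·30.0819] = 19.6930
Node u (S = 94.25): V_u = e^(−0.07)·[0.3180·0.0000 + 0.6820·1.2109] = 0.7700
Node d (S = 55.25): V_d = e^(−0.07)·[0.3180·1.2109 + 0.6820·19.6930] = 12.8814
Node 0 (S = 65): V_0 = e^(−0.07)·[0.3180·0.7700 + 0.6820·12.8814] = 8.4193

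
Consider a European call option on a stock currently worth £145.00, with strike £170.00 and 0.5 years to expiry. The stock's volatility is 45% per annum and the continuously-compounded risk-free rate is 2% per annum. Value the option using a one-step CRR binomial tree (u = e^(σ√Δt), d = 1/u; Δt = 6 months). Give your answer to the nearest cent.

CRR parameters: u = e^(σ√Δt) = e^(0.45·√0.5) = 1.3746, d = 1/u = 0.7275
Per-period rate: rΔt = 0.02·0.5 = 0.01, so R = e^0.01 = 1.0101
Risk-neutral probability p = (e^0.01 − 0.7275)/(1.3746 − 0.7275) = 0.2826/0.6472 = 0.4366
Terminal stock prices: S_u = 199.3, S_d = 105.5
Terminal payoffs (S − K): max(29.32, 0) = 29.32, max(-64.52, 0) = 0
Node 0 (S = 145): V_0 = e^(−0.01)·[0.4366·29.3240 + 0.5634·0.0000] = 12.6768

£12.68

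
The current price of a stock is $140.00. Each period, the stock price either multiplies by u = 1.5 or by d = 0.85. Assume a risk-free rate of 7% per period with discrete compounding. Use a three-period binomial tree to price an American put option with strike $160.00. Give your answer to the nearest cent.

$26.35

Risk-neutral probability p = (1 + 0.07 − 0.85)/(1.5 − 0.85) = 0.2200/0.6500 = 0.3385
Terminal stock prices: S_uuu = 472.5, S_uud = 267.8, S_udd = 151.7, S_ddd = 85.98
Terminal payoffs (K − S): max(-312.5, 0) = 0, max(-107.8, 0) = 0, max(8.275, 0) = 8.275, max(74.02, 0) = 74.02
Node uu (S = 315): continuation = 1/1.07·[0.3385·0.0000 + 0.6615·0.0000] = 0.0000; exercise value = 0.0000 ≤ continuation, so V_uu = 0.0000
Node ud (S = 178.5): continuation = 1/1.07·[0.3385·0.0000 + 0.6615·8.2750] = 5.1161; exercise value = 0.0000 ≤ continuation, so V_ud = 5.1161
Node dd (S = 101.1): continuation = 1/1.07·[0.3385·8.2750 + 0.6615·74.0225] = 48.3827; exercise value = 58.8500 > continuation, so V_dd = 58.8500 (exercise)
Node u (S = 210): continuation = 1/1.07·[0.3385·0.0000 + 0.6615·5.1161] = 3.1631; exercise value = 0.0000 ≤ continuation, so V_u = 3.1631
Node d (S = 119): continuation = 1/1.07·[0.3385·5.1161 + 0.6615·58.8500] = 38.0029; exercise value = 41.0000 > continuation, so V_d = 41.0000 (exercise)
Node 0 (S = 140): continuation = 1/1.07·[0.3385·3.1631 + 0.6615·41.0000] = 26.3492; exercise value = 20.0000 ≤ continuation, so V_0 = 26.3492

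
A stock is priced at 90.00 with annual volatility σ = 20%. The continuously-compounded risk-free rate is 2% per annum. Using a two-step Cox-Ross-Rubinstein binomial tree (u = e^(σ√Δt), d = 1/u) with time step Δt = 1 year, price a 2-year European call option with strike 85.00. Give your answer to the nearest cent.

CRR parameters: u = e^(σ√Δt) = e^(0.2·√1) = 1.2214, d = 1/u = 0.8187
Per-period rate: rΔt = 0.02·1 = 0.02, so R = e^0.02 = 1.0202
Risk-neutral probability p = (e^0.02 − 0.8187)/(1.2214 − 0.8187) = 0.2015/0.4027 = 0.5003
Terminal stock prices: S_uu = 134.3, S_ud = 90, S_dd = 60.33
Terminal payoffs (S − K): max(49.26, 0) = 49.26, max(5, 0) = 5, max(-24.67, 0) = 0
Node u (S = 109.9): V_u = e^(−0.02)·[0.5003·49.2642 + 0.4997·5.0000] = 26.6094
Node d (S = 73.69): V_d = e^(−0.02)·[0.5003·5.0000 + 0.4997·0.0000] = 2.4521
Node 0 (S = 90): V_0 = e^(−0.02)·[0.5003·26.6094 + 0.4997·2.4521] = 14.2509

14.25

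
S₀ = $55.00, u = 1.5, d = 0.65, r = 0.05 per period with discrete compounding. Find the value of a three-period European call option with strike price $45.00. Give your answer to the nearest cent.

Risk-neutral probability p = (1 + 0.05 − 0.65)/(1.5 − 0.65) = 0.4000/0.8500 = 0.4706
Terminal stock prices: S_uuu = 185.6, S_uud = 80.44, S_udd = 34.86, S_ddd = 15.1
Terminal payoffs (S − K): max(140.6, 0) = 140.6, max(35.44, 0) = 35.44, max(-10.14, 0) = 0, max(-29.9, 0) = 0
Node uu (S = 123.8): V_uu = 1/1.05·[0.4706·140.6250 + 0.5294·35.4375] = 80.8929
Node ud (S = 53.62): V_ud = 1/1.05·[0.4706·35.4375 + 0.5294·0.0000] = 15.8824
Node dd (S = 23.24): V_dd = 1/1.05·[0.4706·0.0000 + 0.5294·0.0000] = 0.0000
Node u (S = 82.5): V_u = 1/1.05·[0.4706·80.8929 + 0.5294·15.8824] = 44.2624
Node d (S = 35.75): V_d = 1/1.05·[0.4706·15.8824 + 0.5294·0.0000] = 7.1181
Node 0 (S = 55): V_0 = 1/1.05·[0.4706·44.2624 + 0.5294·7.1181] = 23.4265

$23.43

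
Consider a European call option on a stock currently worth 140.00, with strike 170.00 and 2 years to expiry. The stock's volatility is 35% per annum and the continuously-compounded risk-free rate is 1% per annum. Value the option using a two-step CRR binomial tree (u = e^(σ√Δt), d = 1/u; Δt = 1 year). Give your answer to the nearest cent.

CRR parameters: u = e^(σ√Δt) = e^(0.35·√1) = 1.4191, d = 1/u = 0.7047
Per-period rate: rΔt = 0.01·1 = 0.01, so R = e^0.01 = 1.0101
Risk-neutral probability p = (e^0.01 − 0.7047)/(1.4191 − 0.7047) = 0.3054/0.7144 = 0.4275
Terminal stock prices: S_uu = 281.9, S_ud = 140, S_dd = 69.52
Terminal payoffs (S − K): max(111.9, 0) = 111.9, max(-30, 0) = 0, max(-100.5, 0) = 0
Node u (S = 198.7): V_u = e^(−0.01)·[0.4275·111.9254 + 0.5725·0.0000] = 47.3666
Node d (S = 98.66): V_d = e^(−0.01)·[0.4275·0.0000 + 0.5725·0.0000] = 0.0000
Node 0 (S = 140): V_0 = e^(−0.01)·[0.4275·47.3666 + 0.5725·0.0000] = 20.0454

20.05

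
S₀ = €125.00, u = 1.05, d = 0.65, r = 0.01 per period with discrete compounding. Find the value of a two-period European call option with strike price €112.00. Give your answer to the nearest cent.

Risk-neutral probability p = (1 + 0.01 − 0.65)/(1.05 − 0.65) = 0.3600/0.4000 = 0.9000
Terminal stock prices: S_uu = 137.8, S_ud = 85.31, S_dd = 52.81
Terminal payoffs (S − K): max(25.81, 0) = 25.81, max(-26.69, 0) = 0, max(-59.19, 0) = 0
Node u (S = 131.2): V_u = 1/1.01·[0.9000·25.8125 + 0.1000·0.0000] = 23.0012
Node d (S = 81.25): V_d = 1/1.01·[0.9000·0.0000 + 0.1000·0.0000] = 0.0000
Node 0 (S = 125): V_0 = 1/1.01·[0.9000·23.0012 + 0.1000·0.0000] = 20.4962

€20.50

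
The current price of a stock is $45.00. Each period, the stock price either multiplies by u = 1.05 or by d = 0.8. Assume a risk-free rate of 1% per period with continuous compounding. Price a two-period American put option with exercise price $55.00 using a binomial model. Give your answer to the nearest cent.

Risk-neutral probability p = (e^0.01 − 0.8)/(1.05 − 0.8) = 0.2101/0.2500 = 0.8402
Terminal stock prices: S_uu = 49.61, S_ud = 37.8, S_dd = 28.8
Terminal payoffs (K − S): max(5.387, 0) = 5.387, max(17.2, 0) = 17.2, max(26.2, 0) = 26.2
Node u (S = 47.25): continuation = e^(−0.01)·[0.8402·5.3875 + 0.1598·17.2000] = 7.2027; exercise value = 7.7500 > continuation, so V_u = 7.7500 (exercise)
Node d (S = 36): continuation = e^(−0.01)·[0.8402·17.2000 + 0.1598·26.2000] = 18.4527; exercise value = 19.0000 > continuation, so V_d = 19.0000 (exercise)
Node 0 (S = 45): continuation = e^(−0.01)·[0.8402·7.7500 + 0.1598·19.0000] = 9.4527; exercise value = 10.0000 > continuation, so V_0 = 10.0000 (exercise)

$10.00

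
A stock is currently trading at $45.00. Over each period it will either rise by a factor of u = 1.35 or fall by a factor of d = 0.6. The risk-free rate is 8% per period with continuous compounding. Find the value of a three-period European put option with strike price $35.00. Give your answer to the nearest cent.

Risk-neutral probability p = (e^0.08 − 0.6)/(1.35 − 0.6) = 0.4833/0.7500 = 0.6444
Terminal stock prices: S_uuu = 110.7, S_uud = 49.21, S_udd = 21.87, S_ddd = 9.72
Terminal payoffs (K − S): max(-75.72, 0) = 0, max(-14.21, 0) = 0, max(13.13, 0) = 13.13, max(25.28, 0) = 25.28
Node uu (S = 82.01): V_uu = e^(−0.08)·[0.6444·0.0000 + 0.3556·0.0000] = 0.0000
Node ud (S = 36.45): V_ud = e^(−0.08)·[0.6444·0.0000 + 0.3556·13.1300] = 4.3103
Node dd (S = 16.2): V_dd = e^(−0.08)·[0.6444·13.1300 + 0.3556·25.2800] = 16.1091
Node u (S = 60.75): V_u = e^(−0.08)·[0.6444·0.0000 + 0.3556·4.3103] = 1.4150
Node d (S = 27): V_d = e^(−0.08)·[0.6444·4.3103 + 0.3556·16.1091] = 7.8521
Node 0 (S = 45): V_0 = e^(−0.08)·[0.6444·1.4150 + 0.3556·7.8521] = 3.4193

$3.42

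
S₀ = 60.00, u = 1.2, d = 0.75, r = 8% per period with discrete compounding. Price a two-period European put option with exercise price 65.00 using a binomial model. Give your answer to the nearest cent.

5.59

Risk-neutral probability p = (1 + 0.08 − 0.75)/(1.2 − 0.75) = 0.3300/0.4500 = 0.7333
Terminal stock prices: S_uu = 86.4, S_ud = 54, S_dd = 33.75
Terminal payoffs (K − S): max(-21.4, 0) = 0, max(11, 0) = 11, max(31.25, 0) = 31.25
Node u (S = 72): V_u = 1/1.08·[0.7333·0.0000 + 0.2667·11.0000] = 2.7160
Node d (S = 45): V_d = 1/1.08·[0.7333·11.0000 + 0.2667·31.2500] = 15.1852
Node 0 (S = 60): V_0 = 1/1.08·[0.7333·2.7160 + 0.2667·15.1852] = 5.5937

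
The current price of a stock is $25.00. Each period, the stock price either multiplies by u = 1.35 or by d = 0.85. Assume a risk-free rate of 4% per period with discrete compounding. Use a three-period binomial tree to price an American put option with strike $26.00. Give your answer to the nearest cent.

Risk-neutral probability p = (1 + 0.04 − 0.85)/(1.35 − 0.85) = 0.1900/0.5000 = 0.3800
Terminal stock prices: S_uuu = 61.51, S_uud = 38.73, S_udd = 24.38, S_ddd = 15.35
Terminal payoffs (K − S): max(-35.51, 0) = 0, max(-12.73, 0) = 0, max(1.616, 0) = 1.616, max(10.65, 0) = 10.65
Node uu (S = 45.56): continuation = 1/1.04·[0.3800·0.0000 + 0.6200·0.0000] = 0.0000; exercise value = 0.0000 ≤ continuation, so V_uu = 0.0000
Node ud (S = 28.69): continuation = 1/1.04·[0.3800·0.0000 + 0.6200·1.6156] = 0.9632; exercise value = 0.0000 ≤ continuation, so V_ud = 0.9632
Node dd (S = 18.06): continuation = 1/1.04·[0.3800·1.6156 + 0.6200·10.6469] = 6.9375; exercise value = 7.9375 > continuation, so V_dd = 7.9375 (exercise)
Node u (S = 33.75): continuation = 1/1.04·[0.3800·0.0000 + 0.6200·0.9632] = 0.5742; exercise value = 0.0000 ≤ continuation, so V_u = 0.5742
Node d (S = 21.25): continuation = 1/1.04·[0.3800·0.9632 + 0.6200·7.9375] = 5.0839; exercise value = 4.7500 ≤ continuation, so V_d = 5.0839
Node 0 (S = 25): continuation = 1/1.04·[0.3800·0.5742 + 0.6200·5.0839] = 3.2406; exercise value = 1.0000 ≤ continuation, so V_0 = 3.2406

$3.24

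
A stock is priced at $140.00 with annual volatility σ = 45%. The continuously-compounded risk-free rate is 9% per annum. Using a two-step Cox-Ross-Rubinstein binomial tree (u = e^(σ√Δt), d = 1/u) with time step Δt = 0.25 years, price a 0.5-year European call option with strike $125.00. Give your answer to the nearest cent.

$29.24

CRR parameters: u = e^(σ√Δt) = e^(0.45·√0.25) = 1.2523, d = 1/u = 0.7985
Per-period rate: rΔt = 0.09·0.25 = 0.0225, so R = e^0.0225 = 1.0228
Risk-neutral probability p = (e^0.0225 − 0.7985)/(1.2523 − 0.7985) = 0.2242/0.4538 = 0.4941
Terminal stock prices: S_uu = 219.6, S_ud = 140, S_dd = 89.27
Terminal payoffs (S − K): max(94.56, 0) = 94.56, max(15, 0) = 15, max(-35.73, 0) = 0
Node u (S = 175.3): V_u = e^(−0.0225)·[0.4941·94.5637 + 0.5059·15.0000] = 53.1063
Node d (S = 111.8): V_d = e^(−0.0225)·[0.4941·15.0000 + 0.5059·0.0000] = 7.2470
Node 0 (S = 140): V_0 = e^(−0.0225)·[0.4941·53.1063 + 0.5059·7.2470] = 29.2420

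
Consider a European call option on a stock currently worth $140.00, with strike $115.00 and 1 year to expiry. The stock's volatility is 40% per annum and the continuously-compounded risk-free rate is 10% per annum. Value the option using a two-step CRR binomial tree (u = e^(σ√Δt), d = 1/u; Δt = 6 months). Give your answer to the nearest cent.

CRR parameters: u = e^(σ√Δt) = e^(0.4·√0.5) = 1.3269, d = 1/u = 0.7536
Per-period rate: rΔt = 0.1·0.5 = 0.05, so R = e^0.05 = 1.0513
Risk-neutral probability p = (e^0.05 − 0.7536)/(1.3269 − 0.7536) = 0.2976/0.5733 = 0.5192
Terminal stock prices: S_uu = 246.5, S_ud = 140, S_dd = 79.52
Terminal payoffs (S − K): max(131.5, 0) = 131.5, max(25, 0) = 25, max(-35.48, 0) = 0
Node u (S = 185.8): V_u = e^(−0.05)·[0.5192·131.4916 + 0.4808·25.0000] = 76.3741
Node d (S = 105.5): V_d = e^(−0.05)·[0.5192·25.0000 + 0.4808·0.0000] = 12.3468
Node 0 (S = 140): V_0 = e^(−0.05)·[0.5192·76.3741 + 0.4808·12.3468] = 43.3661

$43.37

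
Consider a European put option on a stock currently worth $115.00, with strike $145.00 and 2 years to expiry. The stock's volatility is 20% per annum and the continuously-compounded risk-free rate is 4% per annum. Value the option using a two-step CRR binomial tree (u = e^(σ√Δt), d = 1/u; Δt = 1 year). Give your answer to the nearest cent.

$26.31

CRR parameters: u = e^(σ√Δt) = e^(0.2·√1) = 1.2214, d = 1/u = 0.8187
Per-period rate: rΔt = 0.04·1 = 0.04, so R = e^0.04 = 1.0408
Risk-neutral probability p = (e^0.04 − 0.8187)/(1.2214 − 0.8187) = 0.2221/0.4027 = 0.5515
Terminal stock prices: S_uu = 171.6, S_ud = 115, S_dd = 77.09
Terminal payoffs (K − S): max(-26.56, 0) = 0, max(30, 0) = 30, max(67.91, 0) = 67.91
Node u (S = 140.5): V_u = e^(−0.04)·[0.5515·0.0000 + 0.4485·30.0000] = 12.9270
Node d (S = 94.15): V_d = e^(−0.04)·[0.5515·30.0000 + 0.4485·67.9132] = 45.1604
Node 0 (S = 115): V_0 = e^(−0.04)·[0.5515·12.9270 + 0.4485·45.1604] = 26.3095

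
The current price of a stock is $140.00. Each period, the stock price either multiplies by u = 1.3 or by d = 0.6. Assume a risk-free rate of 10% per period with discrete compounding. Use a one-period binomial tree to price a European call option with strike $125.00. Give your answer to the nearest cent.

$37.01

Risk-neutral probability p = (1 + 0.1 − 0.6)/(1.3 − 0.6) = 0.5000/0.7000 = 0.7143
Terminal stock prices: S_u = 182, S_d = 84
Terminal payoffs (S − K): max(57, 0) = 57, max(-41, 0) = 0
Node 0 (S = 140): V_0 = 1/1.1·[0.7143·57.0000 + 0.2857·0.0000] = 37.0130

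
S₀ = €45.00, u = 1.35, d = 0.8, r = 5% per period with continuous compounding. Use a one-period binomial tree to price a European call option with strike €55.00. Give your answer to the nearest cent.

Risk-neutral probability p = (e^0.05 − 0.8)/(1.35 − 0.8) = 0.2513/0.5500 = 0.4569
Terminal stock prices: S_u = 60.75, S_d = 36
Terminal payoffs (S − K): max(5.75, 0) = 5.75, max(-19, 0) = 0
Node 0 (S = 45): V_0 = e^(−0.05)·[0.4569·5.7500 + 0.5431·0.0000] = 2.4988

€2.50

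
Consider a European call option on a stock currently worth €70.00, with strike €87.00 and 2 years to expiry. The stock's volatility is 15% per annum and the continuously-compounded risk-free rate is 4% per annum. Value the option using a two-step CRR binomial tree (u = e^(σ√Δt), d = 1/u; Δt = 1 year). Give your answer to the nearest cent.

€2.47

CRR parameters: u = e^(σ√Δt) = e^(0.15·√1) = 1.1618, d = 1/u = 0.8607
Per-period rate: rΔt = 0.04·1 = 0.04, so R = e^0.04 = 1.0408
Risk-neutral probability p = (e^0.04 − 0.8607)/(1.1618 − 0.8607) = 0.1801/0.3011 = 0.5981
Terminal stock prices: S_uu = 94.49, S_ud = 70, S_dd = 51.86
Terminal payoffs (S − K): max(7.49, 0) = 7.49, max(-17, 0) = 0, max(-35.14, 0) = 0
Node u (S = 81.33): V_u = e^(−0.04)·[0.5981·7.4901 + 0.4019·0.0000] = 4.3042
Node d (S = 60.25): V_d = e^(−0.04)·[0.5981·0.0000 + 0.4019·0.0000] = 0.0000
Node 0 (S = 70): V_0 = e^(−0.04)·[0.5981·4.3042 + 0.4019·0.0000] = 2.4734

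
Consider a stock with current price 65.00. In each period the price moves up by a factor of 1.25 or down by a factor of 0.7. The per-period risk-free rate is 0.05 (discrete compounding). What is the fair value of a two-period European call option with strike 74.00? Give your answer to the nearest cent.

Risk-neutral probability p = (1 + 0.05 − 0.7)/(1.25 − 0.7) = 0.3500/0.5500 = 0.6364
Terminal stock prices: S_uu = 101.6, S_ud = 56.87, S_dd = 31.85
Terminal payoffs (S − K): max(27.56, 0) = 27.56, max(-17.13, 0) = 0, max(-42.15, 0) = 0
Node u (S = 81.25): V_u = 1/1.05·[0.6364·27.5625 + 0.3636·0.0000] = 16.7045
Node d (S = 45.5): V_d = 1/1.05·[0.6364·0.0000 + 0.3636·0.0000] = 0.0000
Node 0 (S = 65): V_0 = 1/1.05·[0.6364·16.7045 + 0.3636·0.0000] = 10.1240

10.12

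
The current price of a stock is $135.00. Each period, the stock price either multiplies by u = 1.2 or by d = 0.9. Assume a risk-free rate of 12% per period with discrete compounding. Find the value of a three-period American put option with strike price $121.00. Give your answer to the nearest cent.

$0.66

Risk-neutral probability p = (1 + 0.12 − 0.9)/(1.2 − 0.9) = 0.2200/0.3000 = 0.7333
Terminal stock prices: S_uuu = 233.3, S_uud = 175, S_udd = 131.2, S_ddd = 98.42
Terminal payoffs (K − S): max(-112.3, 0) = 0, max(-53.96, 0) = 0, max(-10.22, 0) = 0, max(22.58, 0) = 22.58
Node uu (S = 194.4): continuation = 1/1.12·[0.7333·0.0000 + 0.2667·0.0000] = 0.0000; exercise value = 0.0000 ≤ continuation, so V_uu = 0.0000
Node ud (S = 145.8): continuation = 1/1.12·[0.7333·0.0000 + 0.2667·0.0000] = 0.0000; exercise value = 0.0000 ≤ continuation, so V_ud = 0.0000
Node dd (S = 109.4): continuation = 1/1.12·[0.7333·0.0000 + 0.2667·22.5850] = 5.3774; exercise value = 11.6500 > continuation, so V_dd = 11.6500 (exercise)
Node u (S = 162): continuation = 1/1.12·[0.7333·0.0000 + 0.2667·0.0000] = 0.0000; exercise value = 0.0000 ≤ continuation, so V_u = 0.0000
Node d (S = 121.5): continuation = 1/1.12·[0.7333·0.0000 + 0.2667·11.6500] = 2.7738; exercise value = 0.0000 ≤ continuation, so V_d = 2.7738
Node 0 (S = 135): continuation = 1/1.12·[0.7333·0.0000 + 0.2667·2.7738] = 0.6604; exercise value = 0.0000 ≤ continuation, so V_0 = 0.6604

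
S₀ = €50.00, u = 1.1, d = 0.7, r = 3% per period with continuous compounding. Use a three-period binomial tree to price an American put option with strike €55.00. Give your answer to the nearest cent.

Risk-neutral probability p = (e^0.03 − 0.7)/(1.1 − 0.7) = 0.3305/0.4000 = 0.8261
Terminal stock prices: S_uuu = 66.55, S_uud = 42.35, S_udd = 26.95, S_ddd = 17.15
Terminal payoffs (K − S): max(-11.55, 0) = 0, max(12.65, 0) = 12.65, max(28.05, 0) = 28.05, max(37.85, 0) = 37.85
Node uu (S = 60.5): continuation = e^(−0.03)·[0.8261·0.0000 + 0.1739·12.6500] = 2.1344; exercise value = 0.0000 ≤ continuation, so V_uu = 2.1344
Node ud (S = 38.5): continuation = e^(−0.03)·[0.8261·12.6500 + 0.1739·28.0500] = 14.8745; exercise value = 16.5000 > continuation, so V_ud = 16.5000 (exercise)
Node dd (S = 24.5): continuation = e^(−0.03)·[0.8261·28.0500 + 0.1739·37.8500] = 28.8745; exercise value = 30.5000 > continuation, so V_dd = 30.5000 (exercise)
Node u (S = 55): continuation = e^(−0.03)·[0.8261·2.1344 + 0.1739·16.5000] = 4.4951; exercise value = 0.0000 ≤ continuation, so V_u = 4.4951
Node d (S = 35): continuation = e^(−0.03)·[0.8261·16.5000 + 0.1739·30.5000] = 18.3745; exercise value = 20.0000 > continuation, so V_d = 20.0000 (exercise)
Node 0 (S = 50): continuation = e^(−0.03)·[0.8261·4.4951 + 0.1739·20.0000] = 6.9783; exercise value = 5.0000 ≤ continuation, so V_0 = 6.9783

€6.98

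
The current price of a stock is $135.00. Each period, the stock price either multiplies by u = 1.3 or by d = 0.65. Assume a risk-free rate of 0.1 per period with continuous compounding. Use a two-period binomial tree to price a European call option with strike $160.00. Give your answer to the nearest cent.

$27.36

Risk-neutral probability p = (e^0.1 − 0.65)/(1.3 − 0.65) = 0.4552/0.6500 = 0.7003
Terminal stock prices: S_uu = 228.2, S_ud = 114.1, S_dd = 57.04
Terminal payoffs (S − K): max(68.15, 0) = 68.15, max(-45.92, 0) = 0, max(-103, 0) = 0
Node u (S = 175.5): V_u = e^(−0.1)·[0.7003·68.1500 + 0.2997·0.0000] = 43.1815
Node d (S = 87.75): V_d = e^(−0.1)·[0.7003·0.0000 + 0.2997·0.0000] = 0.0000
Node 0 (S = 135): V_0 = e^(−0.1)·[0.7003·43.1815 + 0.2997·0.0000] = 27.3608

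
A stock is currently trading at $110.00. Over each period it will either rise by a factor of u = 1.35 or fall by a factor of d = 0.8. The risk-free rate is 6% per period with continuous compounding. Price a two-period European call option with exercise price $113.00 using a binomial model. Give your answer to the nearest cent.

$20.15

Risk-neutral probability p = (e^0.06 − 0.8)/(1.35 − 0.8) = 0.2618/0.5500 = 0.4761
Terminal stock prices: S_uu = 200.5, S_ud = 118.8, S_dd = 70.4
Terminal payoffs (S − K): max(87.48, 0) = 87.48, max(5.8, 0) = 5.8, max(-42.6, 0) = 0
Node u (S = 148.5): V_u = e^(−0.06)·[0.4761·87.4750 + 0.5239·5.8000] = 42.0806
Node d (S = 88): V_d = e^(−0.06)·[0.4761·5.8000 + 0.5239·0.0000] = 2.6004
Node 0 (S = 110): V_0 = e^(−0.06)·[0.4761·42.0806 + 0.5239·2.6004] = 20.1496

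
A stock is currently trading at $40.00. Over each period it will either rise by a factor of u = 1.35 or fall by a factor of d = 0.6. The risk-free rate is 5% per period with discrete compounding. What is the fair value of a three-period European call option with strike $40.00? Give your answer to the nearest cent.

$12.30

Risk-neutral probability p = (1 + 0.05 − 0.6)/(1.35 − 0.6) = 0.4500/0.7500 = 0.6000
Terminal stock prices: S_uuu = 98.42, S_uud = 43.74, S_udd = 19.44, S_ddd = 8.64
Terminal payoffs (S − K): max(58.42, 0) = 58.42, max(3.74, 0) = 3.74, max(-20.56, 0) = 0, max(-31.36, 0) = 0
Node uu (S = 72.9): V_uu = 1/1.05·[0.6000·58.4150 + 0.4000·3.7400] = 34.8048
Node ud (S = 32.4): V_ud = 1/1.05·[0.6000·3.7400 + 0.4000·0.0000] = 2.1371
Node dd (S = 14.4): V_dd = 1/1.05·[0.6000·0.0000 + 0.4000·0.0000] = 0.0000
Node u (S = 54): V_u = 1/1.05·[0.6000·34.8048 + 0.4000·2.1371] = 20.7026
Node d (S = 24): V_d = 1/1.05·[0.6000·2.1371 + 0.4000·0.0000] = 1.2212
Node 0 (S = 40): V_0 = 1/1.05·[0.6000·20.7026 + 0.4000·1.2212] = 12.2953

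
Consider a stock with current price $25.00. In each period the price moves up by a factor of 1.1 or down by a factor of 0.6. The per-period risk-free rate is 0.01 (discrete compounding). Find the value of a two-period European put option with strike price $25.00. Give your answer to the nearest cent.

$2.97

Risk-neutral probability p = (1 + 0.01 − 0.6)/(1.1 − 0.6) = 0.4100/0.5000 = 0.8200
Terminal stock prices: S_uu = 30.25, S_ud = 16.5, S_dd = 9
Terminal payoffs (K − S): max(-5.25, 0) = 0, max(8.5, 0) = 8.5, max(16, 0) = 16
Node u (S = 27.5): V_u = 1/1.01·[0.8200·0.0000 + 0.1800·8.5000] = 1.5149
Node d (S = 15): V_d = 1/1.01·[0.8200·8.5000 + 0.1800·16.0000] = 9.7525
Node 0 (S = 25): V_0 = 1/1.01·[0.8200·1.5149 + 0.1800·9.7525] = 2.9679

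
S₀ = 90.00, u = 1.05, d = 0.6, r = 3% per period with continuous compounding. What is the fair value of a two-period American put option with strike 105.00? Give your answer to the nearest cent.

15.00

Risk-neutral probability p = (e^0.03 − 0.6)/(1.05 − 0.6) = 0.4305/0.4500 = 0.9566
Terminal stock prices: S_uu = 99.23, S_ud = 56.7, S_dd = 32.4
Terminal payoffs (K − S): max(5.775, 0) = 5.775, max(48.3, 0) = 48.3, max(72.6, 0) = 72.6
Node u (S = 94.5): continuation = e^(−0.03)·[0.9566·5.7750 + 0.0434·48.3000] = 7.3968; exercise value = 10.5000 > continuation, so V_u = 10.5000 (exercise)
Node d (S = 54): continuation = e^(−0.03)·[0.9566·48.3000 + 0.0434·72.6000] = 47.8968; exercise value = 51.0000 > continuation, so V_d = 51.0000 (exercise)
Node 0 (S = 90): continuation = e^(−0.03)·[0.9566·10.5000 + 0.0434·51.0000] = 11.8968; exercise value = 15.0000 > continuation, so V_0 = 15.0000 (exercise)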